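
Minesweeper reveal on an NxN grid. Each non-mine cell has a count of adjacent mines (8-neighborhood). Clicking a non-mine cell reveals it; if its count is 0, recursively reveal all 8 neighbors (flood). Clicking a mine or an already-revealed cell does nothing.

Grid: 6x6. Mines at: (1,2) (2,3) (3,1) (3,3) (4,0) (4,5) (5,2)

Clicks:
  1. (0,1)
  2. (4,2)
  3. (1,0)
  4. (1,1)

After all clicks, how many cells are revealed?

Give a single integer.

Click 1 (0,1) count=1: revealed 1 new [(0,1)] -> total=1
Click 2 (4,2) count=3: revealed 1 new [(4,2)] -> total=2
Click 3 (1,0) count=0: revealed 5 new [(0,0) (1,0) (1,1) (2,0) (2,1)] -> total=7
Click 4 (1,1) count=1: revealed 0 new [(none)] -> total=7

Answer: 7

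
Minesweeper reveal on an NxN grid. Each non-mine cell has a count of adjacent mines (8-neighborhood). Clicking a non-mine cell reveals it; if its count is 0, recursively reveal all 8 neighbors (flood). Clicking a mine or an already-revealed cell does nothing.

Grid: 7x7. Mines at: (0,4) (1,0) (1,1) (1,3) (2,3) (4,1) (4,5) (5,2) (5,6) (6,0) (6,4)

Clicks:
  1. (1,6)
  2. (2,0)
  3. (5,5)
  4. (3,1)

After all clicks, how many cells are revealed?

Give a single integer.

Click 1 (1,6) count=0: revealed 11 new [(0,5) (0,6) (1,4) (1,5) (1,6) (2,4) (2,5) (2,6) (3,4) (3,5) (3,6)] -> total=11
Click 2 (2,0) count=2: revealed 1 new [(2,0)] -> total=12
Click 3 (5,5) count=3: revealed 1 new [(5,5)] -> total=13
Click 4 (3,1) count=1: revealed 1 new [(3,1)] -> total=14

Answer: 14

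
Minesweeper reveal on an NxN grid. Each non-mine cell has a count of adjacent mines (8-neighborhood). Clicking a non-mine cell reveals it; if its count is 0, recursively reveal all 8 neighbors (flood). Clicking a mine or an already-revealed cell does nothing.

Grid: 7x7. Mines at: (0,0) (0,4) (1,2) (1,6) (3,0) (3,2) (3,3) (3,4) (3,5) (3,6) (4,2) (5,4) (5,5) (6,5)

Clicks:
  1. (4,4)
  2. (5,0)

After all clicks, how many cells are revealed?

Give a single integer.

Answer: 11

Derivation:
Click 1 (4,4) count=5: revealed 1 new [(4,4)] -> total=1
Click 2 (5,0) count=0: revealed 10 new [(4,0) (4,1) (5,0) (5,1) (5,2) (5,3) (6,0) (6,1) (6,2) (6,3)] -> total=11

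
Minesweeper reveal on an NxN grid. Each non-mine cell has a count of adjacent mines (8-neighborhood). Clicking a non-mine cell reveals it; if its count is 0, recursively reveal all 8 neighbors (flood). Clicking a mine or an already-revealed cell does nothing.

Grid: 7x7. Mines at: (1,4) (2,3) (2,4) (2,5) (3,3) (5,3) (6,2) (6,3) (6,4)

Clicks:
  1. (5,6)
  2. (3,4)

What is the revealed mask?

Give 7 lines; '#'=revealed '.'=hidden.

Click 1 (5,6) count=0: revealed 11 new [(3,4) (3,5) (3,6) (4,4) (4,5) (4,6) (5,4) (5,5) (5,6) (6,5) (6,6)] -> total=11
Click 2 (3,4) count=4: revealed 0 new [(none)] -> total=11

Answer: .......
.......
.......
....###
....###
....###
.....##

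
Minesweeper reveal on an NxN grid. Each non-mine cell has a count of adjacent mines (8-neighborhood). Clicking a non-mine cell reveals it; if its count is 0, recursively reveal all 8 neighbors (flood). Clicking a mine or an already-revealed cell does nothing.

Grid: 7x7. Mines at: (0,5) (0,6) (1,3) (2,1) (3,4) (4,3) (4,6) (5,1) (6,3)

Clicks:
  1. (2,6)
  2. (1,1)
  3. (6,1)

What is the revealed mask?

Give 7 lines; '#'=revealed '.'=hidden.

Click 1 (2,6) count=0: revealed 6 new [(1,5) (1,6) (2,5) (2,6) (3,5) (3,6)] -> total=6
Click 2 (1,1) count=1: revealed 1 new [(1,1)] -> total=7
Click 3 (6,1) count=1: revealed 1 new [(6,1)] -> total=8

Answer: .......
.#...##
.....##
.....##
.......
.......
.#.....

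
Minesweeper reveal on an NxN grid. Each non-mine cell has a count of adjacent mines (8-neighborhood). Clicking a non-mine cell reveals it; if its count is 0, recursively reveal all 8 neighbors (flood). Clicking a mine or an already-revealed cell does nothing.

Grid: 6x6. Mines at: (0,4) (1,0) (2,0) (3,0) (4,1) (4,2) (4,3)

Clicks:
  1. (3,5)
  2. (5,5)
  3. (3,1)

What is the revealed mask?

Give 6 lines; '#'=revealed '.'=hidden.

Answer: .###..
.#####
.#####
.#####
....##
....##

Derivation:
Click 1 (3,5) count=0: revealed 22 new [(0,1) (0,2) (0,3) (1,1) (1,2) (1,3) (1,4) (1,5) (2,1) (2,2) (2,3) (2,4) (2,5) (3,1) (3,2) (3,3) (3,4) (3,5) (4,4) (4,5) (5,4) (5,5)] -> total=22
Click 2 (5,5) count=0: revealed 0 new [(none)] -> total=22
Click 3 (3,1) count=4: revealed 0 new [(none)] -> total=22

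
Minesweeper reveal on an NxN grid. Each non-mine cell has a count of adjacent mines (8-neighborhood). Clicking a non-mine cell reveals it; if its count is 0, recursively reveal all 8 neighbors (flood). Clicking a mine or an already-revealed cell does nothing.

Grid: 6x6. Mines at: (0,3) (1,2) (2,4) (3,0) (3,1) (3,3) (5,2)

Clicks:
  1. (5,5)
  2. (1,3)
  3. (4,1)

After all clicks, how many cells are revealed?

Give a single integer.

Click 1 (5,5) count=0: revealed 8 new [(3,4) (3,5) (4,3) (4,4) (4,5) (5,3) (5,4) (5,5)] -> total=8
Click 2 (1,3) count=3: revealed 1 new [(1,3)] -> total=9
Click 3 (4,1) count=3: revealed 1 new [(4,1)] -> total=10

Answer: 10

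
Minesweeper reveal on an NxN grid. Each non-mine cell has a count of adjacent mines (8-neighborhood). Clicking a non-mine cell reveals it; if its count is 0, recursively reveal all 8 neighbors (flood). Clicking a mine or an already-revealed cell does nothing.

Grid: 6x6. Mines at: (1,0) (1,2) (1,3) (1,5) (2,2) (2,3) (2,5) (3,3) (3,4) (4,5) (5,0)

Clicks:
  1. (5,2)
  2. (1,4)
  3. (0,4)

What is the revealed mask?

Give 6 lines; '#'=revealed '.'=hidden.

Click 1 (5,2) count=0: revealed 8 new [(4,1) (4,2) (4,3) (4,4) (5,1) (5,2) (5,3) (5,4)] -> total=8
Click 2 (1,4) count=4: revealed 1 new [(1,4)] -> total=9
Click 3 (0,4) count=2: revealed 1 new [(0,4)] -> total=10

Answer: ....#.
....#.
......
......
.####.
.####.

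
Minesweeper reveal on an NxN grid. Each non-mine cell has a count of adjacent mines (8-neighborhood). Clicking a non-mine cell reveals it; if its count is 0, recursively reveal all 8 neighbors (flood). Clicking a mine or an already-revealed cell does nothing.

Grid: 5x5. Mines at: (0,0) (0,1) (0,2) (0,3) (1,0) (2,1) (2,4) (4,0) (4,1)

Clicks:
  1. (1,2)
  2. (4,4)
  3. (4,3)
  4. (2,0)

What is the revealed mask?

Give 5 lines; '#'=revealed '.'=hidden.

Answer: .....
..#..
#....
..###
..###

Derivation:
Click 1 (1,2) count=4: revealed 1 new [(1,2)] -> total=1
Click 2 (4,4) count=0: revealed 6 new [(3,2) (3,3) (3,4) (4,2) (4,3) (4,4)] -> total=7
Click 3 (4,3) count=0: revealed 0 new [(none)] -> total=7
Click 4 (2,0) count=2: revealed 1 new [(2,0)] -> total=8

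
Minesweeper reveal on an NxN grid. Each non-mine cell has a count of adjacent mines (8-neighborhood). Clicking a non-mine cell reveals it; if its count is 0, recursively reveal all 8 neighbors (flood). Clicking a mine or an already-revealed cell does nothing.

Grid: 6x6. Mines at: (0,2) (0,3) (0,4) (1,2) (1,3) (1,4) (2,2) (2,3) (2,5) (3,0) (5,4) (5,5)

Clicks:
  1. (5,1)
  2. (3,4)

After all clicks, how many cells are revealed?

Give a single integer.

Click 1 (5,1) count=0: revealed 11 new [(3,1) (3,2) (3,3) (4,0) (4,1) (4,2) (4,3) (5,0) (5,1) (5,2) (5,3)] -> total=11
Click 2 (3,4) count=2: revealed 1 new [(3,4)] -> total=12

Answer: 12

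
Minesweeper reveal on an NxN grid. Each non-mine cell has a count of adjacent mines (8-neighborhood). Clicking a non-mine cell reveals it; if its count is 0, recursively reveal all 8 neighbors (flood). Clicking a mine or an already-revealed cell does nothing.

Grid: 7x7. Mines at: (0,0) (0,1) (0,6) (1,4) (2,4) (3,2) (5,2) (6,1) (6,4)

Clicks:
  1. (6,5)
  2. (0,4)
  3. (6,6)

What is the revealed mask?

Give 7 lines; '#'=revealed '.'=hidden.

Answer: ....#..
.....##
.....##
...####
...####
...####
.....##

Derivation:
Click 1 (6,5) count=1: revealed 1 new [(6,5)] -> total=1
Click 2 (0,4) count=1: revealed 1 new [(0,4)] -> total=2
Click 3 (6,6) count=0: revealed 17 new [(1,5) (1,6) (2,5) (2,6) (3,3) (3,4) (3,5) (3,6) (4,3) (4,4) (4,5) (4,6) (5,3) (5,4) (5,5) (5,6) (6,6)] -> total=19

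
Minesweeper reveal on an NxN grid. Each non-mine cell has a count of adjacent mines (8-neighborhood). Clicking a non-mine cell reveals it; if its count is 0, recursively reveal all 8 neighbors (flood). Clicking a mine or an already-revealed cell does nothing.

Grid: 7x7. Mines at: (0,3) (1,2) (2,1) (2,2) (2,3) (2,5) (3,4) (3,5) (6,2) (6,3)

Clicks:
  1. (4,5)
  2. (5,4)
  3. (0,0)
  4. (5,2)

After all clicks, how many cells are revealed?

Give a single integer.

Click 1 (4,5) count=2: revealed 1 new [(4,5)] -> total=1
Click 2 (5,4) count=1: revealed 1 new [(5,4)] -> total=2
Click 3 (0,0) count=0: revealed 4 new [(0,0) (0,1) (1,0) (1,1)] -> total=6
Click 4 (5,2) count=2: revealed 1 new [(5,2)] -> total=7

Answer: 7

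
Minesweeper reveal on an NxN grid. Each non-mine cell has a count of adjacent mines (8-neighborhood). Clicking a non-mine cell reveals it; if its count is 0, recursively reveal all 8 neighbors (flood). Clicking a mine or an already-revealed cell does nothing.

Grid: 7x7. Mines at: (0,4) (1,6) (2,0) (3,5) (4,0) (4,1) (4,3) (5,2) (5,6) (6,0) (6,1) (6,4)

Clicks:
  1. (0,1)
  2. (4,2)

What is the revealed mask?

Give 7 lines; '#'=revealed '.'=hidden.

Click 1 (0,1) count=0: revealed 17 new [(0,0) (0,1) (0,2) (0,3) (1,0) (1,1) (1,2) (1,3) (1,4) (2,1) (2,2) (2,3) (2,4) (3,1) (3,2) (3,3) (3,4)] -> total=17
Click 2 (4,2) count=3: revealed 1 new [(4,2)] -> total=18

Answer: ####...
#####..
.####..
.####..
..#....
.......
.......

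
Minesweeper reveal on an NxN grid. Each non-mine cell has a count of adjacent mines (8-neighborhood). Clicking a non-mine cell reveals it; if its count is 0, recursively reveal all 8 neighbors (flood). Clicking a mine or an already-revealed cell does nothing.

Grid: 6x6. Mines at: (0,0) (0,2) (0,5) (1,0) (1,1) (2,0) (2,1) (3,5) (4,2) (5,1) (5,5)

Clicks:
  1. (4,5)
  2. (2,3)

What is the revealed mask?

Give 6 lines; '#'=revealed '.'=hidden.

Click 1 (4,5) count=2: revealed 1 new [(4,5)] -> total=1
Click 2 (2,3) count=0: revealed 9 new [(1,2) (1,3) (1,4) (2,2) (2,3) (2,4) (3,2) (3,3) (3,4)] -> total=10

Answer: ......
..###.
..###.
..###.
.....#
......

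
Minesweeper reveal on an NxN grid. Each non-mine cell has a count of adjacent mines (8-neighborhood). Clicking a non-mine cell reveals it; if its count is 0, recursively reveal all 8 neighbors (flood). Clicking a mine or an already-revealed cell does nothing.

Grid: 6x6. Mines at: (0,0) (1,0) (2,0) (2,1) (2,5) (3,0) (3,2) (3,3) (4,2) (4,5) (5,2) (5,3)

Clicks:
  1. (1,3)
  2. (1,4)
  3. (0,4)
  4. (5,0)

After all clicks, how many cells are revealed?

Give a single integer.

Click 1 (1,3) count=0: revealed 13 new [(0,1) (0,2) (0,3) (0,4) (0,5) (1,1) (1,2) (1,3) (1,4) (1,5) (2,2) (2,3) (2,4)] -> total=13
Click 2 (1,4) count=1: revealed 0 new [(none)] -> total=13
Click 3 (0,4) count=0: revealed 0 new [(none)] -> total=13
Click 4 (5,0) count=0: revealed 4 new [(4,0) (4,1) (5,0) (5,1)] -> total=17

Answer: 17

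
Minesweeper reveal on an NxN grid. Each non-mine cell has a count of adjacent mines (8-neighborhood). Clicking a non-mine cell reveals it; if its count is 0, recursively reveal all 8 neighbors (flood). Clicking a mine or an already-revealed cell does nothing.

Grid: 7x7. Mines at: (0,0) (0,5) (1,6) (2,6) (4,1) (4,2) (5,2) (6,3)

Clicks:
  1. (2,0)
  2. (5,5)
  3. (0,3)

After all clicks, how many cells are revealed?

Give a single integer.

Click 1 (2,0) count=0: revealed 34 new [(0,1) (0,2) (0,3) (0,4) (1,0) (1,1) (1,2) (1,3) (1,4) (1,5) (2,0) (2,1) (2,2) (2,3) (2,4) (2,5) (3,0) (3,1) (3,2) (3,3) (3,4) (3,5) (3,6) (4,3) (4,4) (4,5) (4,6) (5,3) (5,4) (5,5) (5,6) (6,4) (6,5) (6,6)] -> total=34
Click 2 (5,5) count=0: revealed 0 new [(none)] -> total=34
Click 3 (0,3) count=0: revealed 0 new [(none)] -> total=34

Answer: 34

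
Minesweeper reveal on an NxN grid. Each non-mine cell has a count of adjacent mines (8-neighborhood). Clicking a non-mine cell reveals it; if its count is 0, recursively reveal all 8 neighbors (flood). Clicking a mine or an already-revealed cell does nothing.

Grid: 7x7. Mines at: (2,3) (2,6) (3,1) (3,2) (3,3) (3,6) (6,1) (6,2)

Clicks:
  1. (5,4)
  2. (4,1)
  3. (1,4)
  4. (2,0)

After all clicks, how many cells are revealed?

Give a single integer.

Answer: 15

Derivation:
Click 1 (5,4) count=0: revealed 12 new [(4,3) (4,4) (4,5) (4,6) (5,3) (5,4) (5,5) (5,6) (6,3) (6,4) (6,5) (6,6)] -> total=12
Click 2 (4,1) count=2: revealed 1 new [(4,1)] -> total=13
Click 3 (1,4) count=1: revealed 1 new [(1,4)] -> total=14
Click 4 (2,0) count=1: revealed 1 new [(2,0)] -> total=15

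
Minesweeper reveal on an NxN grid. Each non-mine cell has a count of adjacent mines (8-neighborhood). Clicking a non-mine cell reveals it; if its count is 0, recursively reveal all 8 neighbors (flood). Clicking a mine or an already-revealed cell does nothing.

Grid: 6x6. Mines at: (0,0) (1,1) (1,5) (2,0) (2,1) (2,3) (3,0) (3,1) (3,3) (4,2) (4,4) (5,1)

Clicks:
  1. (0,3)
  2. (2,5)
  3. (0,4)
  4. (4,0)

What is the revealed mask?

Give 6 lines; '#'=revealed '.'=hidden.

Click 1 (0,3) count=0: revealed 6 new [(0,2) (0,3) (0,4) (1,2) (1,3) (1,4)] -> total=6
Click 2 (2,5) count=1: revealed 1 new [(2,5)] -> total=7
Click 3 (0,4) count=1: revealed 0 new [(none)] -> total=7
Click 4 (4,0) count=3: revealed 1 new [(4,0)] -> total=8

Answer: ..###.
..###.
.....#
......
#.....
......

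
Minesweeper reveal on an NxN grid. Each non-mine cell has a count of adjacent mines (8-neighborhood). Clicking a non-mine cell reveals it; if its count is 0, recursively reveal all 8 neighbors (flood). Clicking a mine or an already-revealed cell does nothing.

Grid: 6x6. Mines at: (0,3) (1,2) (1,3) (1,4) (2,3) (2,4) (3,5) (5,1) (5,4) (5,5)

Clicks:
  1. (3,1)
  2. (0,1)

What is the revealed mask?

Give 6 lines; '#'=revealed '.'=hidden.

Answer: ##....
##....
###...
###...
###...
......

Derivation:
Click 1 (3,1) count=0: revealed 13 new [(0,0) (0,1) (1,0) (1,1) (2,0) (2,1) (2,2) (3,0) (3,1) (3,2) (4,0) (4,1) (4,2)] -> total=13
Click 2 (0,1) count=1: revealed 0 new [(none)] -> total=13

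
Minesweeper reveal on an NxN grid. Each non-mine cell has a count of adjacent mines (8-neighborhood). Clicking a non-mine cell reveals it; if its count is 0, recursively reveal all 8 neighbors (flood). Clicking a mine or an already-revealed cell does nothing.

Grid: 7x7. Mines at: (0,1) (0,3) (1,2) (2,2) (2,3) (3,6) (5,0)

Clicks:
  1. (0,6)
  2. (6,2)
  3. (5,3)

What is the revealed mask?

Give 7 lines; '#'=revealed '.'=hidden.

Click 1 (0,6) count=0: revealed 9 new [(0,4) (0,5) (0,6) (1,4) (1,5) (1,6) (2,4) (2,5) (2,6)] -> total=9
Click 2 (6,2) count=0: revealed 23 new [(3,1) (3,2) (3,3) (3,4) (3,5) (4,1) (4,2) (4,3) (4,4) (4,5) (4,6) (5,1) (5,2) (5,3) (5,4) (5,5) (5,6) (6,1) (6,2) (6,3) (6,4) (6,5) (6,6)] -> total=32
Click 3 (5,3) count=0: revealed 0 new [(none)] -> total=32

Answer: ....###
....###
....###
.#####.
.######
.######
.######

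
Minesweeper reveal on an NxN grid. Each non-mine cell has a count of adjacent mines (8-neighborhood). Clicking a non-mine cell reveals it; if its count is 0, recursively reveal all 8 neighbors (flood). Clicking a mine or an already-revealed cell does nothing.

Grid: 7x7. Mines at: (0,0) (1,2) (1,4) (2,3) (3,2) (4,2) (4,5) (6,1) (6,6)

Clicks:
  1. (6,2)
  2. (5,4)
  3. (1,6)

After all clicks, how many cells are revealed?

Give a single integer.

Click 1 (6,2) count=1: revealed 1 new [(6,2)] -> total=1
Click 2 (5,4) count=1: revealed 1 new [(5,4)] -> total=2
Click 3 (1,6) count=0: revealed 8 new [(0,5) (0,6) (1,5) (1,6) (2,5) (2,6) (3,5) (3,6)] -> total=10

Answer: 10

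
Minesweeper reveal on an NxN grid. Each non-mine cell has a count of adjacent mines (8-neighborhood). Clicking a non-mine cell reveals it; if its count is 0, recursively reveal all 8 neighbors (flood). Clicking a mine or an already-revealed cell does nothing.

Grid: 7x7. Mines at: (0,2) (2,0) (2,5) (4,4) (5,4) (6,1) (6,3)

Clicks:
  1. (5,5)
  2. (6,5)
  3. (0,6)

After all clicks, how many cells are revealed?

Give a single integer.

Answer: 10

Derivation:
Click 1 (5,5) count=2: revealed 1 new [(5,5)] -> total=1
Click 2 (6,5) count=1: revealed 1 new [(6,5)] -> total=2
Click 3 (0,6) count=0: revealed 8 new [(0,3) (0,4) (0,5) (0,6) (1,3) (1,4) (1,5) (1,6)] -> total=10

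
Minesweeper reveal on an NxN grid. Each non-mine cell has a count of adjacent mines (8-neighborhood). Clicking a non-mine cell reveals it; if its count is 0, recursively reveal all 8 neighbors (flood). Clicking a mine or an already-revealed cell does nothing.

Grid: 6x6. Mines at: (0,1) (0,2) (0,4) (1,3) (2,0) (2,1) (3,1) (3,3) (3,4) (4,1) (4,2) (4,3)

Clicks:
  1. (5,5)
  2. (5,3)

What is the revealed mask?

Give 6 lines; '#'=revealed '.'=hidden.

Answer: ......
......
......
......
....##
...###

Derivation:
Click 1 (5,5) count=0: revealed 4 new [(4,4) (4,5) (5,4) (5,5)] -> total=4
Click 2 (5,3) count=2: revealed 1 new [(5,3)] -> total=5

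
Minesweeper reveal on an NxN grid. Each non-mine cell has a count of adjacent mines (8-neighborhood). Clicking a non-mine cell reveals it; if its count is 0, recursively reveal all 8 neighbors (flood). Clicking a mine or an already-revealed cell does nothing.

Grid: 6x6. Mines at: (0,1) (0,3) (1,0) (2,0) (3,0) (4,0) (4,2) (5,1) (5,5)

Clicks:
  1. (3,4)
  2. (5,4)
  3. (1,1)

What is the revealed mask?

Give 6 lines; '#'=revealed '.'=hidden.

Answer: ....##
.#####
.#####
.#####
...###
....#.

Derivation:
Click 1 (3,4) count=0: revealed 20 new [(0,4) (0,5) (1,1) (1,2) (1,3) (1,4) (1,5) (2,1) (2,2) (2,3) (2,4) (2,5) (3,1) (3,2) (3,3) (3,4) (3,5) (4,3) (4,4) (4,5)] -> total=20
Click 2 (5,4) count=1: revealed 1 new [(5,4)] -> total=21
Click 3 (1,1) count=3: revealed 0 new [(none)] -> total=21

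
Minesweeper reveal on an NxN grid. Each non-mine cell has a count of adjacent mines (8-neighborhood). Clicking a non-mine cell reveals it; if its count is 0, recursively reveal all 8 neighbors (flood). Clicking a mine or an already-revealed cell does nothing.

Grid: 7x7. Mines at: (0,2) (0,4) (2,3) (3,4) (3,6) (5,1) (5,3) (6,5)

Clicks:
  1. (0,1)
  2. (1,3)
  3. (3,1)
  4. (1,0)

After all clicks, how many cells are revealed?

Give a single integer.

Click 1 (0,1) count=1: revealed 1 new [(0,1)] -> total=1
Click 2 (1,3) count=3: revealed 1 new [(1,3)] -> total=2
Click 3 (3,1) count=0: revealed 13 new [(0,0) (1,0) (1,1) (1,2) (2,0) (2,1) (2,2) (3,0) (3,1) (3,2) (4,0) (4,1) (4,2)] -> total=15
Click 4 (1,0) count=0: revealed 0 new [(none)] -> total=15

Answer: 15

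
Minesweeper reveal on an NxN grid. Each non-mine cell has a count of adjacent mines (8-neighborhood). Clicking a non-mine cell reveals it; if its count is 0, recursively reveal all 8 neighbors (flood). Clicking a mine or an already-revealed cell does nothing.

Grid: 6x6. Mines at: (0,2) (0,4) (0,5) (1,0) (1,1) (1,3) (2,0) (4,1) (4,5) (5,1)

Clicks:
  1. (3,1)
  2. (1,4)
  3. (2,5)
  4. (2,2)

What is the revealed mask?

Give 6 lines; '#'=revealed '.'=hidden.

Click 1 (3,1) count=2: revealed 1 new [(3,1)] -> total=1
Click 2 (1,4) count=3: revealed 1 new [(1,4)] -> total=2
Click 3 (2,5) count=0: revealed 5 new [(1,5) (2,4) (2,5) (3,4) (3,5)] -> total=7
Click 4 (2,2) count=2: revealed 1 new [(2,2)] -> total=8

Answer: ......
....##
..#.##
.#..##
......
......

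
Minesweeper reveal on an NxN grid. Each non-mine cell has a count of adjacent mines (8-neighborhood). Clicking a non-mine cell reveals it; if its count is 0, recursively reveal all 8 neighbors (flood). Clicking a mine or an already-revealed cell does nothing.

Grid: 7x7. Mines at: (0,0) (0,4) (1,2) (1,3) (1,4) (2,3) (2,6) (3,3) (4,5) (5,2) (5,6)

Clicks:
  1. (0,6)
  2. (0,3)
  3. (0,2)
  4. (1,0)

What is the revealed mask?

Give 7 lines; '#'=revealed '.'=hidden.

Answer: ..##.##
#....##
.......
.......
.......
.......
.......

Derivation:
Click 1 (0,6) count=0: revealed 4 new [(0,5) (0,6) (1,5) (1,6)] -> total=4
Click 2 (0,3) count=4: revealed 1 new [(0,3)] -> total=5
Click 3 (0,2) count=2: revealed 1 new [(0,2)] -> total=6
Click 4 (1,0) count=1: revealed 1 new [(1,0)] -> total=7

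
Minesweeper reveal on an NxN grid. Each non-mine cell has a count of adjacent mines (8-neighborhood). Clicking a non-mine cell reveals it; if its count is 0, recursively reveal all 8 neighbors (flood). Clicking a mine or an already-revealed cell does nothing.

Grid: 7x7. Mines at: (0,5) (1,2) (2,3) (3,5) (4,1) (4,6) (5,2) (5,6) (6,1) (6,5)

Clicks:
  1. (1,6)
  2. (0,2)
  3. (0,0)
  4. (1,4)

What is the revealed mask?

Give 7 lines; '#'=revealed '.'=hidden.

Click 1 (1,6) count=1: revealed 1 new [(1,6)] -> total=1
Click 2 (0,2) count=1: revealed 1 new [(0,2)] -> total=2
Click 3 (0,0) count=0: revealed 8 new [(0,0) (0,1) (1,0) (1,1) (2,0) (2,1) (3,0) (3,1)] -> total=10
Click 4 (1,4) count=2: revealed 1 new [(1,4)] -> total=11

Answer: ###....
##..#.#
##.....
##.....
.......
.......
.......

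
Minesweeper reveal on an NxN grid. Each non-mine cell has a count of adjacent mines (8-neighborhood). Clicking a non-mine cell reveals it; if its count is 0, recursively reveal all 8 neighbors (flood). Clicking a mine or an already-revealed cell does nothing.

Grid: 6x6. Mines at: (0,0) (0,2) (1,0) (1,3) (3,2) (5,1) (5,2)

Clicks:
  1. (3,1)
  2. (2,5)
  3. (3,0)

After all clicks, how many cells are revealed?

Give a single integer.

Answer: 22

Derivation:
Click 1 (3,1) count=1: revealed 1 new [(3,1)] -> total=1
Click 2 (2,5) count=0: revealed 16 new [(0,4) (0,5) (1,4) (1,5) (2,3) (2,4) (2,5) (3,3) (3,4) (3,5) (4,3) (4,4) (4,5) (5,3) (5,4) (5,5)] -> total=17
Click 3 (3,0) count=0: revealed 5 new [(2,0) (2,1) (3,0) (4,0) (4,1)] -> total=22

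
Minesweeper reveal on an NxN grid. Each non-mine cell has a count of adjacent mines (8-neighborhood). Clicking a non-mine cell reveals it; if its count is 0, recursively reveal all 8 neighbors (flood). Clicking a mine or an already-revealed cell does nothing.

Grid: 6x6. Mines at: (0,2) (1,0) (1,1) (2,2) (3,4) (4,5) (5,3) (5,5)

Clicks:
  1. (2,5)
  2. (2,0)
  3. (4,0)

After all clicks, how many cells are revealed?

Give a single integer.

Answer: 12

Derivation:
Click 1 (2,5) count=1: revealed 1 new [(2,5)] -> total=1
Click 2 (2,0) count=2: revealed 1 new [(2,0)] -> total=2
Click 3 (4,0) count=0: revealed 10 new [(2,1) (3,0) (3,1) (3,2) (4,0) (4,1) (4,2) (5,0) (5,1) (5,2)] -> total=12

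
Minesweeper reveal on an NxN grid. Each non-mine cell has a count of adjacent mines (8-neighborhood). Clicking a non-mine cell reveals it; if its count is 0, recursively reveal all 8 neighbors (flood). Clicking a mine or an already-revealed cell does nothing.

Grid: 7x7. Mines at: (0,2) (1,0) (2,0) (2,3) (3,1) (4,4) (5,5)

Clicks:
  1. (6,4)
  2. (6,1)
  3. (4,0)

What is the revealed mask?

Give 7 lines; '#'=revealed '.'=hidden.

Click 1 (6,4) count=1: revealed 1 new [(6,4)] -> total=1
Click 2 (6,1) count=0: revealed 13 new [(4,0) (4,1) (4,2) (4,3) (5,0) (5,1) (5,2) (5,3) (5,4) (6,0) (6,1) (6,2) (6,3)] -> total=14
Click 3 (4,0) count=1: revealed 0 new [(none)] -> total=14

Answer: .......
.......
.......
.......
####...
#####..
#####..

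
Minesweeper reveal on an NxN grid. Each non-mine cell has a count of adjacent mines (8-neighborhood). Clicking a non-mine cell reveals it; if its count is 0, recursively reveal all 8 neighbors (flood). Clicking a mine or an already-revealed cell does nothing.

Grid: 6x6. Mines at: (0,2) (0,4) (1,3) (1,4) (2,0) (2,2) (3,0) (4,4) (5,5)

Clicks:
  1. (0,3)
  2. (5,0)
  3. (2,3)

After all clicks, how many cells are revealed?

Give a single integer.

Click 1 (0,3) count=4: revealed 1 new [(0,3)] -> total=1
Click 2 (5,0) count=0: revealed 11 new [(3,1) (3,2) (3,3) (4,0) (4,1) (4,2) (4,3) (5,0) (5,1) (5,2) (5,3)] -> total=12
Click 3 (2,3) count=3: revealed 1 new [(2,3)] -> total=13

Answer: 13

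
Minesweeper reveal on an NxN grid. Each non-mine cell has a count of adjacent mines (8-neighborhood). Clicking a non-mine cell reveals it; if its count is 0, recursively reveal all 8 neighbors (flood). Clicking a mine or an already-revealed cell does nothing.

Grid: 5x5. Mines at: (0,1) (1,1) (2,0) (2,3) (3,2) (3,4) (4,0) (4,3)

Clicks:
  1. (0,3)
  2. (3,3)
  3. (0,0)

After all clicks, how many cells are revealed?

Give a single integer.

Answer: 8

Derivation:
Click 1 (0,3) count=0: revealed 6 new [(0,2) (0,3) (0,4) (1,2) (1,3) (1,4)] -> total=6
Click 2 (3,3) count=4: revealed 1 new [(3,3)] -> total=7
Click 3 (0,0) count=2: revealed 1 new [(0,0)] -> total=8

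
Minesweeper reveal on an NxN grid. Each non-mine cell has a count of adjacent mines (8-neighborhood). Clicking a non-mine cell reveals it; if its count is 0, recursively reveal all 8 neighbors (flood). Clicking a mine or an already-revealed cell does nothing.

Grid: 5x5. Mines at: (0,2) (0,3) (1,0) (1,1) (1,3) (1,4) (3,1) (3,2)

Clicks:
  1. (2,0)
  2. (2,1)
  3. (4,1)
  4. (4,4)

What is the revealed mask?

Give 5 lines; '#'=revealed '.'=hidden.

Answer: .....
.....
##.##
...##
.#.##

Derivation:
Click 1 (2,0) count=3: revealed 1 new [(2,0)] -> total=1
Click 2 (2,1) count=4: revealed 1 new [(2,1)] -> total=2
Click 3 (4,1) count=2: revealed 1 new [(4,1)] -> total=3
Click 4 (4,4) count=0: revealed 6 new [(2,3) (2,4) (3,3) (3,4) (4,3) (4,4)] -> total=9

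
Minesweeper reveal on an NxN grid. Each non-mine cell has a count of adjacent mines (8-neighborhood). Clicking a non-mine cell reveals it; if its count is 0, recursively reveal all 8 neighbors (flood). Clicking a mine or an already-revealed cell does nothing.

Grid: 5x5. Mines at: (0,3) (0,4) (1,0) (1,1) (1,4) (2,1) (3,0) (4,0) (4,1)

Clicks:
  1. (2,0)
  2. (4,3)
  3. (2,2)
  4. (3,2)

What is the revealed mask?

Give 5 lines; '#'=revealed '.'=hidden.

Answer: .....
.....
#.###
..###
..###

Derivation:
Click 1 (2,0) count=4: revealed 1 new [(2,0)] -> total=1
Click 2 (4,3) count=0: revealed 9 new [(2,2) (2,3) (2,4) (3,2) (3,3) (3,4) (4,2) (4,3) (4,4)] -> total=10
Click 3 (2,2) count=2: revealed 0 new [(none)] -> total=10
Click 4 (3,2) count=2: revealed 0 new [(none)] -> total=10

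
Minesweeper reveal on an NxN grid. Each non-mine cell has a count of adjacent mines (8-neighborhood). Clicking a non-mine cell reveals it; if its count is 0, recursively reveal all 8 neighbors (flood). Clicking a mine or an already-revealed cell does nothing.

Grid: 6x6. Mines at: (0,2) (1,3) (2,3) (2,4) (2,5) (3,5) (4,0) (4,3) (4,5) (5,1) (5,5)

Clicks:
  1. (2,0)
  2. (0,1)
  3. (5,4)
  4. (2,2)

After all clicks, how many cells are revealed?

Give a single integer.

Answer: 12

Derivation:
Click 1 (2,0) count=0: revealed 11 new [(0,0) (0,1) (1,0) (1,1) (1,2) (2,0) (2,1) (2,2) (3,0) (3,1) (3,2)] -> total=11
Click 2 (0,1) count=1: revealed 0 new [(none)] -> total=11
Click 3 (5,4) count=3: revealed 1 new [(5,4)] -> total=12
Click 4 (2,2) count=2: revealed 0 new [(none)] -> total=12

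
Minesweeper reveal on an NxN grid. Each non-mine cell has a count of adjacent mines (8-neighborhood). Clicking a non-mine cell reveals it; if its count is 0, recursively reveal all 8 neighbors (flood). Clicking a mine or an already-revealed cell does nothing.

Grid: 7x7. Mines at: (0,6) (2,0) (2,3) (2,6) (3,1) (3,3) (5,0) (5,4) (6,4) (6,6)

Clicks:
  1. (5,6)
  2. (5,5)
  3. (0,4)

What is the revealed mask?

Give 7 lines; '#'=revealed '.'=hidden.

Answer: ######.
######.
.......
.......
.......
.....##
.......

Derivation:
Click 1 (5,6) count=1: revealed 1 new [(5,6)] -> total=1
Click 2 (5,5) count=3: revealed 1 new [(5,5)] -> total=2
Click 3 (0,4) count=0: revealed 12 new [(0,0) (0,1) (0,2) (0,3) (0,4) (0,5) (1,0) (1,1) (1,2) (1,3) (1,4) (1,5)] -> total=14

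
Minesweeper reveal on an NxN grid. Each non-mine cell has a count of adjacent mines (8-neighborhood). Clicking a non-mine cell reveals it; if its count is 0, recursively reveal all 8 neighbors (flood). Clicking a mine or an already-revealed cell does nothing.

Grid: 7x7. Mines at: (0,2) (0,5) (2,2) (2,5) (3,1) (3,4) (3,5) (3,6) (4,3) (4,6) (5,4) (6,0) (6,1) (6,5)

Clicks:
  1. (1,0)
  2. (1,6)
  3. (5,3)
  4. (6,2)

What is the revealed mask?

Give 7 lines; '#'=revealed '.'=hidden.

Click 1 (1,0) count=0: revealed 6 new [(0,0) (0,1) (1,0) (1,1) (2,0) (2,1)] -> total=6
Click 2 (1,6) count=2: revealed 1 new [(1,6)] -> total=7
Click 3 (5,3) count=2: revealed 1 new [(5,3)] -> total=8
Click 4 (6,2) count=1: revealed 1 new [(6,2)] -> total=9

Answer: ##.....
##....#
##.....
.......
.......
...#...
..#....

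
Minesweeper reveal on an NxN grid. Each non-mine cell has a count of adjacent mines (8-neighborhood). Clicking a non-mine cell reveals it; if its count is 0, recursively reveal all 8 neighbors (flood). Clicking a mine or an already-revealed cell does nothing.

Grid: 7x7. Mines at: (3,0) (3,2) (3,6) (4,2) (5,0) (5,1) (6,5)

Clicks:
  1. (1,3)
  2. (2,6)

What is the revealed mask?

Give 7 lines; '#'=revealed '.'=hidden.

Answer: #######
#######
#######
...###.
...###.
...###.
.......

Derivation:
Click 1 (1,3) count=0: revealed 30 new [(0,0) (0,1) (0,2) (0,3) (0,4) (0,5) (0,6) (1,0) (1,1) (1,2) (1,3) (1,4) (1,5) (1,6) (2,0) (2,1) (2,2) (2,3) (2,4) (2,5) (2,6) (3,3) (3,4) (3,5) (4,3) (4,4) (4,5) (5,3) (5,4) (5,5)] -> total=30
Click 2 (2,6) count=1: revealed 0 new [(none)] -> total=30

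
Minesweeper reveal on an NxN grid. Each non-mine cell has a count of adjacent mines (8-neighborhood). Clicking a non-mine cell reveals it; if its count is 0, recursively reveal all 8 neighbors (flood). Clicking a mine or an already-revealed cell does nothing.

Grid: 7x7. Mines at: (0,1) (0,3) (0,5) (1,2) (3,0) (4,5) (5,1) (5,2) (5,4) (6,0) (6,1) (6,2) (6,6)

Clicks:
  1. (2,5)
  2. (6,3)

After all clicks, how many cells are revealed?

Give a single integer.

Click 1 (2,5) count=0: revealed 20 new [(1,3) (1,4) (1,5) (1,6) (2,1) (2,2) (2,3) (2,4) (2,5) (2,6) (3,1) (3,2) (3,3) (3,4) (3,5) (3,6) (4,1) (4,2) (4,3) (4,4)] -> total=20
Click 2 (6,3) count=3: revealed 1 new [(6,3)] -> total=21

Answer: 21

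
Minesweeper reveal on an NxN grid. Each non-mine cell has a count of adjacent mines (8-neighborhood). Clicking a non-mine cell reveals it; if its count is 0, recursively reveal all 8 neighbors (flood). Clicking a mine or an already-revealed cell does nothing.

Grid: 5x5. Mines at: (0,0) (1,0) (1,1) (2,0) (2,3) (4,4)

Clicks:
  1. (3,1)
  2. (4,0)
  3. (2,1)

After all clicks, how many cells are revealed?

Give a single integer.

Click 1 (3,1) count=1: revealed 1 new [(3,1)] -> total=1
Click 2 (4,0) count=0: revealed 7 new [(3,0) (3,2) (3,3) (4,0) (4,1) (4,2) (4,3)] -> total=8
Click 3 (2,1) count=3: revealed 1 new [(2,1)] -> total=9

Answer: 9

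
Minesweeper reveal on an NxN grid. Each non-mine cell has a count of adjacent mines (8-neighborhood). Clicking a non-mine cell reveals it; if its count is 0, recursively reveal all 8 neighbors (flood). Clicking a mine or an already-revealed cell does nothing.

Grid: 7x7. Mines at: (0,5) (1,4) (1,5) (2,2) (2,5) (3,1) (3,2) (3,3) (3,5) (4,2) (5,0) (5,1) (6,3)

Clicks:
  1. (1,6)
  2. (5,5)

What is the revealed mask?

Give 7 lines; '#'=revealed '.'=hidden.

Click 1 (1,6) count=3: revealed 1 new [(1,6)] -> total=1
Click 2 (5,5) count=0: revealed 9 new [(4,4) (4,5) (4,6) (5,4) (5,5) (5,6) (6,4) (6,5) (6,6)] -> total=10

Answer: .......
......#
.......
.......
....###
....###
....###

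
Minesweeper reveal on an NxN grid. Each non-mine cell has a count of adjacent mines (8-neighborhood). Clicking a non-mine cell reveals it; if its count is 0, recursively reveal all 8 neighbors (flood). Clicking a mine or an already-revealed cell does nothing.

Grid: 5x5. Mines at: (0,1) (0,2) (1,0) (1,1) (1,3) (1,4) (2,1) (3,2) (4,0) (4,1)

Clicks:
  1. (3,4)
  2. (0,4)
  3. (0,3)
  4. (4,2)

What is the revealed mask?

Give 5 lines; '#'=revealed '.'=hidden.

Answer: ...##
.....
...##
...##
..###

Derivation:
Click 1 (3,4) count=0: revealed 6 new [(2,3) (2,4) (3,3) (3,4) (4,3) (4,4)] -> total=6
Click 2 (0,4) count=2: revealed 1 new [(0,4)] -> total=7
Click 3 (0,3) count=3: revealed 1 new [(0,3)] -> total=8
Click 4 (4,2) count=2: revealed 1 new [(4,2)] -> total=9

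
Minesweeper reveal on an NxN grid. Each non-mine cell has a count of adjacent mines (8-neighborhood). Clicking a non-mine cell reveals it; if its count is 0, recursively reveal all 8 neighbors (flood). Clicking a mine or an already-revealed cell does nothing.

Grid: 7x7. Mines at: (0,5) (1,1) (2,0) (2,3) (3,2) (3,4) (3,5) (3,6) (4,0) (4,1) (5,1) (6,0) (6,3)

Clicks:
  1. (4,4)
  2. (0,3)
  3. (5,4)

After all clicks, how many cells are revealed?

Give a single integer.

Click 1 (4,4) count=2: revealed 1 new [(4,4)] -> total=1
Click 2 (0,3) count=0: revealed 6 new [(0,2) (0,3) (0,4) (1,2) (1,3) (1,4)] -> total=7
Click 3 (5,4) count=1: revealed 1 new [(5,4)] -> total=8

Answer: 8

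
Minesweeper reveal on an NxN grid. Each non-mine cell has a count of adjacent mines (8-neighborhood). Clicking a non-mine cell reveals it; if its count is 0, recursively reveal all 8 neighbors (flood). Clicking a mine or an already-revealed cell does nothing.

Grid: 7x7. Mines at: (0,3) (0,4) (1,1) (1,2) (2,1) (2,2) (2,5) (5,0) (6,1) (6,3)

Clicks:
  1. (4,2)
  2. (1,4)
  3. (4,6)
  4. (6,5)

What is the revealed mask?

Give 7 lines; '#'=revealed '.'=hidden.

Answer: .......
....#..
.......
.######
.######
.######
....###

Derivation:
Click 1 (4,2) count=0: revealed 21 new [(3,1) (3,2) (3,3) (3,4) (3,5) (3,6) (4,1) (4,2) (4,3) (4,4) (4,5) (4,6) (5,1) (5,2) (5,3) (5,4) (5,5) (5,6) (6,4) (6,5) (6,6)] -> total=21
Click 2 (1,4) count=3: revealed 1 new [(1,4)] -> total=22
Click 3 (4,6) count=0: revealed 0 new [(none)] -> total=22
Click 4 (6,5) count=0: revealed 0 new [(none)] -> total=22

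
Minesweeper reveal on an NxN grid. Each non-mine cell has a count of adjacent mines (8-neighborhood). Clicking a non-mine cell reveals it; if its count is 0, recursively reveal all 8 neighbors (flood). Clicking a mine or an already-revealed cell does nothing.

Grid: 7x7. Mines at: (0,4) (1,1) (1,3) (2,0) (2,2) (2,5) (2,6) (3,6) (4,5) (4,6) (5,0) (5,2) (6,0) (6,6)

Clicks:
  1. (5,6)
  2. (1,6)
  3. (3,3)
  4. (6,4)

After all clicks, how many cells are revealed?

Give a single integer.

Click 1 (5,6) count=3: revealed 1 new [(5,6)] -> total=1
Click 2 (1,6) count=2: revealed 1 new [(1,6)] -> total=2
Click 3 (3,3) count=1: revealed 1 new [(3,3)] -> total=3
Click 4 (6,4) count=0: revealed 6 new [(5,3) (5,4) (5,5) (6,3) (6,4) (6,5)] -> total=9

Answer: 9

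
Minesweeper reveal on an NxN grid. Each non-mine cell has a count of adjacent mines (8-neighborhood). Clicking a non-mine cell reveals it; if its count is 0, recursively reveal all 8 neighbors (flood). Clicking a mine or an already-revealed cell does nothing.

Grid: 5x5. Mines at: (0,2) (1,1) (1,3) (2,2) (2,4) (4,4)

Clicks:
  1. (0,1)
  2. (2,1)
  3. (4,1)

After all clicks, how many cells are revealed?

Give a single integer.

Click 1 (0,1) count=2: revealed 1 new [(0,1)] -> total=1
Click 2 (2,1) count=2: revealed 1 new [(2,1)] -> total=2
Click 3 (4,1) count=0: revealed 9 new [(2,0) (3,0) (3,1) (3,2) (3,3) (4,0) (4,1) (4,2) (4,3)] -> total=11

Answer: 11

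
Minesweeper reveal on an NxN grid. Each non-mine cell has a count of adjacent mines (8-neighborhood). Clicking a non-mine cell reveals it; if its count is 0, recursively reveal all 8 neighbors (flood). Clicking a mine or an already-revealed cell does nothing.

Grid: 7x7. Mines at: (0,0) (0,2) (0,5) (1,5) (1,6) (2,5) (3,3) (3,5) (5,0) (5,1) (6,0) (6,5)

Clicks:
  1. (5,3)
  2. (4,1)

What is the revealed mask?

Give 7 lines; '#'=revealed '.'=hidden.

Click 1 (5,3) count=0: revealed 9 new [(4,2) (4,3) (4,4) (5,2) (5,3) (5,4) (6,2) (6,3) (6,4)] -> total=9
Click 2 (4,1) count=2: revealed 1 new [(4,1)] -> total=10

Answer: .......
.......
.......
.......
.####..
..###..
..###..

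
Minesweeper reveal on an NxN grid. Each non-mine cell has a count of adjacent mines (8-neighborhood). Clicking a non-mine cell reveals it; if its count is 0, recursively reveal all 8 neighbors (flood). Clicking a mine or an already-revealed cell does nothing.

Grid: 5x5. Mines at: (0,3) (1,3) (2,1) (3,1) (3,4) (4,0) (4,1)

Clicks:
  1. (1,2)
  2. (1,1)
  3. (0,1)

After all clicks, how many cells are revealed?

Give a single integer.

Click 1 (1,2) count=3: revealed 1 new [(1,2)] -> total=1
Click 2 (1,1) count=1: revealed 1 new [(1,1)] -> total=2
Click 3 (0,1) count=0: revealed 4 new [(0,0) (0,1) (0,2) (1,0)] -> total=6

Answer: 6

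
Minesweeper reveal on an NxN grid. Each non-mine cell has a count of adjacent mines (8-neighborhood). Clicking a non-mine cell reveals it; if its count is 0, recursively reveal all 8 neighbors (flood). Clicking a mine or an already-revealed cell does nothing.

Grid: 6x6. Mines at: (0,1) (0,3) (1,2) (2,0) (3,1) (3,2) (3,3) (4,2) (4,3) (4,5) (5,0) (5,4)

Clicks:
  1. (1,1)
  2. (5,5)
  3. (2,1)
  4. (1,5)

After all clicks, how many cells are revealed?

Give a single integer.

Answer: 11

Derivation:
Click 1 (1,1) count=3: revealed 1 new [(1,1)] -> total=1
Click 2 (5,5) count=2: revealed 1 new [(5,5)] -> total=2
Click 3 (2,1) count=4: revealed 1 new [(2,1)] -> total=3
Click 4 (1,5) count=0: revealed 8 new [(0,4) (0,5) (1,4) (1,5) (2,4) (2,5) (3,4) (3,5)] -> total=11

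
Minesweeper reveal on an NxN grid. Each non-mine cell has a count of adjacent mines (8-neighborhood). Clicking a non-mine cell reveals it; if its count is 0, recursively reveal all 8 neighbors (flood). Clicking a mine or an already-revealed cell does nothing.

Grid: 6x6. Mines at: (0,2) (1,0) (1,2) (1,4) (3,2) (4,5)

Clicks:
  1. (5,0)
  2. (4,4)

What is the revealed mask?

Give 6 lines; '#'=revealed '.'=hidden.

Click 1 (5,0) count=0: revealed 14 new [(2,0) (2,1) (3,0) (3,1) (4,0) (4,1) (4,2) (4,3) (4,4) (5,0) (5,1) (5,2) (5,3) (5,4)] -> total=14
Click 2 (4,4) count=1: revealed 0 new [(none)] -> total=14

Answer: ......
......
##....
##....
#####.
#####.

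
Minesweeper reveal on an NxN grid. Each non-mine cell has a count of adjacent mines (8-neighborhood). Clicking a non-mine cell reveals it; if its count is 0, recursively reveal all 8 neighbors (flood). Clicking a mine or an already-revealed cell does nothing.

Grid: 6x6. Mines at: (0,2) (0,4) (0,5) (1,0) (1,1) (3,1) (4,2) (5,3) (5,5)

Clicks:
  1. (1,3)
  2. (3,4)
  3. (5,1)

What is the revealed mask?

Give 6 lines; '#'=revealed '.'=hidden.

Answer: ......
..####
..####
..####
...###
.#....

Derivation:
Click 1 (1,3) count=2: revealed 1 new [(1,3)] -> total=1
Click 2 (3,4) count=0: revealed 14 new [(1,2) (1,4) (1,5) (2,2) (2,3) (2,4) (2,5) (3,2) (3,3) (3,4) (3,5) (4,3) (4,4) (4,5)] -> total=15
Click 3 (5,1) count=1: revealed 1 new [(5,1)] -> total=16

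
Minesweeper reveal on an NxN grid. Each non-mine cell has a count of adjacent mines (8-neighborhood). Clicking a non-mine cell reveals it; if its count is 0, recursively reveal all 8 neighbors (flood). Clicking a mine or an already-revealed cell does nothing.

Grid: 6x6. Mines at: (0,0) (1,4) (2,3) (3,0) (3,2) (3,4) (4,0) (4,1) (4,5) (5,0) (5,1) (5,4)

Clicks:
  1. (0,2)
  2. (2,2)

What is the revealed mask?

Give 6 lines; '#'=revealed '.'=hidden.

Answer: .###..
.###..
..#...
......
......
......

Derivation:
Click 1 (0,2) count=0: revealed 6 new [(0,1) (0,2) (0,3) (1,1) (1,2) (1,3)] -> total=6
Click 2 (2,2) count=2: revealed 1 new [(2,2)] -> total=7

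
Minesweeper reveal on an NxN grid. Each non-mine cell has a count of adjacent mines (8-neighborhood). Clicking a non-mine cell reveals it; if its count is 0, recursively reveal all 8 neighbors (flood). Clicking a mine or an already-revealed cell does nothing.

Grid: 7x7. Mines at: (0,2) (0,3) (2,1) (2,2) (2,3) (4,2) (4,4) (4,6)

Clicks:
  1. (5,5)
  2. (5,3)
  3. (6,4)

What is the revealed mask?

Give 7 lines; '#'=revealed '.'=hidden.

Answer: .......
.......
.......
##.....
##.....
#######
#######

Derivation:
Click 1 (5,5) count=2: revealed 1 new [(5,5)] -> total=1
Click 2 (5,3) count=2: revealed 1 new [(5,3)] -> total=2
Click 3 (6,4) count=0: revealed 16 new [(3,0) (3,1) (4,0) (4,1) (5,0) (5,1) (5,2) (5,4) (5,6) (6,0) (6,1) (6,2) (6,3) (6,4) (6,5) (6,6)] -> total=18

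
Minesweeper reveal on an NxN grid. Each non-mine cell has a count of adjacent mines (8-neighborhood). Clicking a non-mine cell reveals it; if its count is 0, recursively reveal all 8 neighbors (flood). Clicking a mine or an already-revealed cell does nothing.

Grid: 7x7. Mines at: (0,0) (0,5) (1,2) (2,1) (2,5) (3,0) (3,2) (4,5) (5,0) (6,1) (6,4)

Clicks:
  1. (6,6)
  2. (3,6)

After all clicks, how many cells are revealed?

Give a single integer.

Answer: 5

Derivation:
Click 1 (6,6) count=0: revealed 4 new [(5,5) (5,6) (6,5) (6,6)] -> total=4
Click 2 (3,6) count=2: revealed 1 new [(3,6)] -> total=5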